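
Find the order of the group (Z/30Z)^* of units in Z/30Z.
(Z/30Z)^* consists of the classes a with gcd(a, 30) = 1, so its order is φ(30). φ is multiplicative, with φ(p^e) = p^e − p^(e−1). Factorise 30 = 2 · 3 · 5. Then
  φ(30) = (2 − 1) · (3 − 1) · (5 − 1) = 1 · 2 · 4 = 8.
Thus |(Z/30Z)^*| = 8.

Final answer: |(Z/30Z)^*| = 8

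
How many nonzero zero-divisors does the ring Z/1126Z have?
In Z/1126Z each nonzero element is either a unit (gcd with 1126 is 1) or a zero-divisor (gcd > 1). The number of units is φ(1126): factorise 1126 = 2 · 563, so φ(1126) = (2 − 1) · (563 − 1) = 1 · 562 = 562. The nonzero elements number 1126 − 1 = 1125. Hence the nonzero zero-divisors number 1125 − 562 = 563.

Final answer: Z/1126Z has 563 nonzero zero-divisors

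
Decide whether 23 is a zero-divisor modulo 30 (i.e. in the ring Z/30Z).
gcd(23, 30) = 1, so 23 is a unit in Z/30Z (it has a multiplicative inverse). A unit cannot be a zero-divisor: if 23·b ≡ 0 then multiplying both sides by 23^(−1) gives b ≡ 0. So 23 is not a zero-divisor.

Final answer: NO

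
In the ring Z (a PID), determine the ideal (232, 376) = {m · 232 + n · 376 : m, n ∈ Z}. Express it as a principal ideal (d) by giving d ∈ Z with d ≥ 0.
(232, 376) = (8); d = 8

In the PID Z, (a, b) is generated by gcd(a, b). Compute gcd(376, 232) with the extended Euclidean algorithm, tracking rows (r, s, t) with s·376 + t·232 = r:
  row A: (376, 1, 0)   [1·376 + 0·232 = 376]
  row B: (232, 0, 1)   [0·376 + 1·232 = 232]
  376 = 1·232 + 144   → row C = row A − 1·row B = (144, 1, −1)   [check: 1·376 − 1·232 = 144]
  232 = 1·144 + 88   → row D = row B − 1·row C = (88, −1, 2)   [check: −1·376 + 2·232 = 88]
  144 = 1·88 + 56   → row E = row C − 1·row D = (56, 2, −3)   [check: 2·376 − 3·232 = 56]
  88 = 1·56 + 32   → row F = row D − 1·row E = (32, −3, 5)   [check: −3·376 + 5·232 = 32]
  56 = 1·32 + 24   → row G = row E − 1·row F = (24, 5, −8)   [check: 5·376 − 8·232 = 24]
  32 = 1·24 + 8   → row H = row F − 1·row G = (8, −8, 13)   [check: −8·376 + 13·232 = 8]
  24 = 3·8 + 0   → remainder 0, stop. gcd = 8 (last nonzero row H).
So gcd(232, 376) = 8, with Bézout identity −8·376 + 13·232 = 8. Containment (⊇): the Bézout identity exhibits 8 as an element of (232, 376), giving (8) ⊆ (232, 376). Containment (⊆): since 8 | 232 and 8 | 376 (232 = 8·29, 376 = 8·47), every Z-linear combination of 232 and 376 is divisible by 8, so (232, 376) ⊆ (8). Therefore (232, 376) = (8), d = 8.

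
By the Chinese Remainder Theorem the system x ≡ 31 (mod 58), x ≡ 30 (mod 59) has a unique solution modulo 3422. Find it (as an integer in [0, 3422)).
x ≡ 89 (mod 3422); the representative in [0, 3422) is 89

The moduli 58, 59 are pairwise coprime, so by the CRT there is a unique solution mod 58·59 = 3422.
Solve by successive substitution. Start with x ≡ 31 (mod 58).
  Combine with x ≡ 30 (mod 59): write x = 31 + 58·t and require 31 + 58·t ≡ 30 (mod 59), i.e. 58·t ≡ 30 − 31 ≡ 58 (mod 59). Since 58^(−1) ≡ 58 (mod 59), t ≡ 58·58 ≡ 1 (mod 59). So x ≡ 31 + 58·1 = 89 (mod 3422).
Unique solution in [0, 3422): x = 89.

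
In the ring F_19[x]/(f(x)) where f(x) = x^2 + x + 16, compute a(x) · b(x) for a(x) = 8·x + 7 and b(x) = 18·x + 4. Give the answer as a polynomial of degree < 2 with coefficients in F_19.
Multiply as integer polynomials: a · b = 144·x^2 + 158·x + 28. Reducing coefficients mod 19: a · b ≡ 11·x^2 + 6·x + 9. Now divide by f(x) = x^2 + x + 16 in F_19[x], eliminating the leading term at each step:
  leading term 11·x^2: subtract (11)·f(x) = 11·x^2 + 11·x + 5, leaving 14·x + 4 (coefficients mod 19)
The degree is now < 2, so this is the remainder. Hence a · b ≡ 14·x + 4 in F_19[x]/(f).

Final answer: a · b ≡ 14·x + 4 (mod f(x))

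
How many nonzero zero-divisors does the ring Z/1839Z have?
In Z/1839Z each nonzero element is either a unit (gcd with 1839 is 1) or a zero-divisor (gcd > 1). The number of units is φ(1839): factorise 1839 = 3 · 613, so φ(1839) = (3 − 1) · (613 − 1) = 2 · 612 = 1224. The nonzero elements number 1839 − 1 = 1838. Hence the nonzero zero-divisors number 1838 − 1224 = 614.

Final answer: Z/1839Z has 614 nonzero zero-divisors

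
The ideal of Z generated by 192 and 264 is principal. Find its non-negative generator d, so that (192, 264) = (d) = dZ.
(192, 264) = (24); d = 24

In the PID Z, (a, b) is generated by gcd(a, b). Compute gcd(264, 192) with the extended Euclidean algorithm, tracking rows (r, s, t) with s·264 + t·192 = r:
  row A: (264, 1, 0)   [1·264 + 0·192 = 264]
  row B: (192, 0, 1)   [0·264 + 1·192 = 192]
  264 = 1·192 + 72   → row C = row A − 1·row B = (72, 1, −1)   [check: 1·264 − 1·192 = 72]
  192 = 2·72 + 48   → row D = row B − 2·row C = (48, −2, 3)   [check: −2·264 + 3·192 = 48]
  72 = 1·48 + 24   → row E = row C − 1·row D = (24, 3, −4)   [check: 3·264 − 4·192 = 24]
  48 = 2·24 + 0   → remainder 0, stop. gcd = 24 (last nonzero row E).
So gcd(192, 264) = 24, with Bézout identity 3·264 − 4·192 = 24. Containment (⊇): the Bézout identity exhibits 24 as an element of (192, 264), giving (24) ⊆ (192, 264). Containment (⊆): since 24 | 192 and 24 | 264 (192 = 24·8, 264 = 24·11), every Z-linear combination of 192 and 264 is divisible by 24, so (192, 264) ⊆ (24). Therefore (192, 264) = (24), d = 24.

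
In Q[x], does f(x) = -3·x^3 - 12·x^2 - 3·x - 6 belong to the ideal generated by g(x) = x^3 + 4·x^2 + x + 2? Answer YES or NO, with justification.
YES

In Q[x] the ideal (g) consists of all multiples of g, so f ∈ (g) iff g | f, i.e. iff the remainder of f on division by g is 0. Divide f by g (g is monic, so eliminate the leading term of the running remainder at each step):
  leading term -3·x^3: subtract (-3)·g(x) = -3·x^3 - 12·x^2 - 3·x - 6, leaving 0
The remainder is 0, so f(x) = g(x) · h(x) with h(x) = -3. Hence g | f, i.e. f ∈ (g).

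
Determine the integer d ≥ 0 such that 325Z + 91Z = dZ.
(325, 91) = (13); d = 13

In the PID Z, (a, b) is generated by gcd(a, b). Compute gcd(325, 91) with the extended Euclidean algorithm, tracking rows (r, s, t) with s·325 + t·91 = r:
  row A: (325, 1, 0)   [1·325 + 0·91 = 325]
  row B: (91, 0, 1)   [0·325 + 1·91 = 91]
  325 = 3·91 + 52   → row C = row A − 3·row B = (52, 1, −3)   [check: 1·325 − 3·91 = 52]
  91 = 1·52 + 39   → row D = row B − 1·row C = (39, −1, 4)   [check: −1·325 + 4·91 = 39]
  52 = 1·39 + 13   → row E = row C − 1·row D = (13, 2, −7)   [check: 2·325 − 7·91 = 13]
  39 = 3·13 + 0   → remainder 0, stop. gcd = 13 (last nonzero row E).
So gcd(325, 91) = 13, with Bézout identity 2·325 − 7·91 = 13. Containment (⊇): the Bézout identity exhibits 13 as an element of (325, 91), giving (13) ⊆ (325, 91). Containment (⊆): since 13 | 325 and 13 | 91 (325 = 13·25, 91 = 13·7), every Z-linear combination of 325 and 91 is divisible by 13, so (325, 91) ⊆ (13). Therefore (325, 91) = (13), d = 13.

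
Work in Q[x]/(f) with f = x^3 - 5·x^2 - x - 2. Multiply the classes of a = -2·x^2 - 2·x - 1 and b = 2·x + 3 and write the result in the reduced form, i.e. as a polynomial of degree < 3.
First multiply in Q[x] without reducing: a · b = -4·x^3 - 10·x^2 - 8·x - 3. Now divide by f(x) = x^3 - 5·x^2 - x - 2, eliminating the leading term at each step:
  leading term -4·x^3: subtract (-4)·f(x) = -4·x^3 + 20·x^2 + 4·x + 8, leaving -30·x^2 - 12·x - 11
The degree is now < 3, so this is the remainder. Hence a · b ≡ -30·x^2 - 12·x - 11 in Q[x]/(f).

Final answer: a · b ≡ -30·x^2 - 12·x - 11 (mod f(x))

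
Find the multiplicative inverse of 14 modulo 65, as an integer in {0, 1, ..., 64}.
Apply the extended Euclidean algorithm to (65, 14), tracking rows (r, s, t) with s·65 + t·14 = r. Each division r_prev = q·r_cur + r_new produces the new row as (previous row) − q·(current row):
  row A: (65, 1, 0)   [1·65 + 0·14 = 65]
  row B: (14, 0, 1)   [0·65 + 1·14 = 14]
  65 = 4·14 + 9   → row C = row A − 4·row B = (9, 1, −4)   [check: 1·65 − 4·14 = 9]
  14 = 1·9 + 5   → row D = row B − 1·row C = (5, −1, 5)   [check: −1·65 + 5·14 = 5]
  9 = 1·5 + 4   → row E = row C − 1·row D = (4, 2, −9)   [check: 2·65 − 9·14 = 4]
  5 = 1·4 + 1   → row F = row D − 1·row E = (1, −3, 14)   [check: −3·65 + 14·14 = 1]
  4 = 4·1 + 0   → remainder 0, stop. gcd = 1 (last nonzero row F).
The gcd is 1, so 14 is invertible mod 65. The last nonzero row gives −3·65 + 14·14 = 1, so t = 14. So 14^(−1) ≡ 14 (mod 65). Verify: 14 · 14 = 196 ≡ 1 (mod 65). ✓

Final answer: 14^(−1) ≡ 14 (mod 65)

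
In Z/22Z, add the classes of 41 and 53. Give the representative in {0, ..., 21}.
6

Reduce the summands first: 41 ≡ 19, 53 ≡ 9 (mod 22), so 41 + 53 ≡ 19 + 9 (mod 22). 19 + 9 = 28; 28 = 1·22 + 6, so (41 + 53) mod 22 = 6.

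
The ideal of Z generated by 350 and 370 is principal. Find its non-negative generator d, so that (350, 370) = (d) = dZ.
(350, 370) = (10); d = 10

In the PID Z, (a, b) is generated by gcd(a, b). Compute gcd(370, 350) with the extended Euclidean algorithm, tracking rows (r, s, t) with s·370 + t·350 = r:
  row A: (370, 1, 0)   [1·370 + 0·350 = 370]
  row B: (350, 0, 1)   [0·370 + 1·350 = 350]
  370 = 1·350 + 20   → row C = row A − 1·row B = (20, 1, −1)   [check: 1·370 − 1·350 = 20]
  350 = 17·20 + 10   → row D = row B − 17·row C = (10, −17, 18)   [check: −17·370 + 18·350 = 10]
  20 = 2·10 + 0   → remainder 0, stop. gcd = 10 (last nonzero row D).
So gcd(350, 370) = 10, with Bézout identity −17·370 + 18·350 = 10. Containment (⊇): the Bézout identity exhibits 10 as an element of (350, 370), giving (10) ⊆ (350, 370). Containment (⊆): since 10 | 350 and 10 | 370 (350 = 10·35, 370 = 10·37), every Z-linear combination of 350 and 370 is divisible by 10, so (350, 370) ⊆ (10). Therefore (350, 370) = (10), d = 10.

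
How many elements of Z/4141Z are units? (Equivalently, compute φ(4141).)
An element a ∈ Z/4141Z is a unit iff gcd(a, 4141) = 1, so the number of units is φ(4141). φ is multiplicative, with φ(p^e) = p^e − p^(e−1). Factorise 4141 = 41 · 101. Then
  φ(4141) = (41 − 1) · (101 − 1) = 40 · 100 = 4000.

Final answer: Z/4141Z has φ(4141) = 4000 units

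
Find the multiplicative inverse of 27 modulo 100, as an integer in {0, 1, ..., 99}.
27^(−1) ≡ 63 (mod 100)

Apply the extended Euclidean algorithm to (100, 27), tracking rows (r, s, t) with s·100 + t·27 = r. Each division r_prev = q·r_cur + r_new produces the new row as (previous row) − q·(current row):
  row A: (100, 1, 0)   [1·100 + 0·27 = 100]
  row B: (27, 0, 1)   [0·100 + 1·27 = 27]
  100 = 3·27 + 19   → row C = row A − 3·row B = (19, 1, −3)   [check: 1·100 − 3·27 = 19]
  27 = 1·19 + 8   → row D = row B − 1·row C = (8, −1, 4)   [check: −1·100 + 4·27 = 8]
  19 = 2·8 + 3   → row E = row C − 2·row D = (3, 3, −11)   [check: 3·100 − 11·27 = 3]
  8 = 2·3 + 2   → row F = row D − 2·row E = (2, −7, 26)   [check: −7·100 + 26·27 = 2]
  3 = 1·2 + 1   → row G = row E − 1·row F = (1, 10, −37)   [check: 10·100 − 37·27 = 1]
  2 = 2·1 + 0   → remainder 0, stop. gcd = 1 (last nonzero row G).
The gcd is 1, so 27 is invertible mod 100. The last nonzero row gives 10·100 − 37·27 = 1, so t = −37. So 27^(−1) ≡ −37 ≡ 63 (mod 100). Verify: 27 · 63 = 1701 ≡ 1 (mod 100). ✓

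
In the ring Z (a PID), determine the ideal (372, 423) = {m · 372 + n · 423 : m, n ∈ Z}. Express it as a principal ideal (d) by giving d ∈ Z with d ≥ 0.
In the PID Z, (a, b) is generated by gcd(a, b). Compute gcd(423, 372) with the extended Euclidean algorithm, tracking rows (r, s, t) with s·423 + t·372 = r:
  row A: (423, 1, 0)   [1·423 + 0·372 = 423]
  row B: (372, 0, 1)   [0·423 + 1·372 = 372]
  423 = 1·372 + 51   → row C = row A − 1·row B = (51, 1, −1)   [check: 1·423 − 1·372 = 51]
  372 = 7·51 + 15   → row D = row B − 7·row C = (15, −7, 8)   [check: −7·423 + 8·372 = 15]
  51 = 3·15 + 6   → row E = row C − 3·row D = (6, 22, −25)   [check: 22·423 − 25·372 = 6]
  15 = 2·6 + 3   → row F = row D − 2·row E = (3, −51, 58)   [check: −51·423 + 58·372 = 3]
  6 = 2·3 + 0   → remainder 0, stop. gcd = 3 (last nonzero row F).
So gcd(372, 423) = 3, with Bézout identity −51·423 + 58·372 = 3. Containment (⊇): the Bézout identity exhibits 3 as an element of (372, 423), giving (3) ⊆ (372, 423). Containment (⊆): since 3 | 372 and 3 | 423 (372 = 3·124, 423 = 3·141), every Z-linear combination of 372 and 423 is divisible by 3, so (372, 423) ⊆ (3). Therefore (372, 423) = (3), d = 3.

Final answer: (372, 423) = (3); d = 3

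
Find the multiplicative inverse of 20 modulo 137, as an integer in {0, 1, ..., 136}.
Apply the extended Euclidean algorithm to (137, 20), tracking rows (r, s, t) with s·137 + t·20 = r. Each division r_prev = q·r_cur + r_new produces the new row as (previous row) − q·(current row):
  row A: (137, 1, 0)   [1·137 + 0·20 = 137]
  row B: (20, 0, 1)   [0·137 + 1·20 = 20]
  137 = 6·20 + 17   → row C = row A − 6·row B = (17, 1, −6)   [check: 1·137 − 6·20 = 17]
  20 = 1·17 + 3   → row D = row B − 1·row C = (3, −1, 7)   [check: −1·137 + 7·20 = 3]
  17 = 5·3 + 2   → row E = row C − 5·row D = (2, 6, −41)   [check: 6·137 − 41·20 = 2]
  3 = 1·2 + 1   → row F = row D − 1·row E = (1, −7, 48)   [check: −7·137 + 48·20 = 1]
  2 = 2·1 + 0   → remainder 0, stop. gcd = 1 (last nonzero row F).
The gcd is 1, so 20 is invertible mod 137. The last nonzero row gives −7·137 + 48·20 = 1, so t = 48. So 20^(−1) ≡ 48 (mod 137). Verify: 20 · 48 = 960 ≡ 1 (mod 137). ✓

Final answer: 20^(−1) ≡ 48 (mod 137)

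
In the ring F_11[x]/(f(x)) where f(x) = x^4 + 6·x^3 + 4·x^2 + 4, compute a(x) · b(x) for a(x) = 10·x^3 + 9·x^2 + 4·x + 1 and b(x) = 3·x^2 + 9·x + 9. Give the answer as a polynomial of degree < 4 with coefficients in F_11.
a · b ≡ x^3 + 9·x^2 + 2·x + 8 (mod f(x))

Multiply as integer polynomials: a · b = 30·x^5 + 117·x^4 + 183·x^3 + 120·x^2 + 45·x + 9. Reducing coefficients mod 11: a · b ≡ 8·x^5 + 7·x^4 + 7·x^3 + 10·x^2 + x + 9. Now divide by f(x) = x^4 + 6·x^3 + 4·x^2 + 4 in F_11[x], eliminating the leading term at each step:
  leading term 8·x^5: subtract (8·x)·f(x) = 8·x^5 + 4·x^4 + 10·x^3 + 10·x, leaving 3·x^4 + 8·x^3 + 10·x^2 + 2·x + 9 (coefficients mod 11)
  leading term 3·x^4: subtract (3)·f(x) = 3·x^4 + 7·x^3 + x^2 + 1, leaving x^3 + 9·x^2 + 2·x + 8 (coefficients mod 11)
The degree is now < 4, so this is the remainder. Hence a · b ≡ x^3 + 9·x^2 + 2·x + 8 in F_11[x]/(f).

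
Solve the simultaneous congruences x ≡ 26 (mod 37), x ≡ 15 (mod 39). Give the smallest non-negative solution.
x ≡ 951 (mod 1443); the representative in [0, 1443) is 951

The moduli 37, 39 are pairwise coprime, so by the CRT there is a unique solution mod 37·39 = 1443.
Solve by successive substitution. Start with x ≡ 26 (mod 37).
  Combine with x ≡ 15 (mod 39): write x = 26 + 37·t and require 26 + 37·t ≡ 15 (mod 39), i.e. 37·t ≡ 15 − 26 ≡ 28 (mod 39). Since 37^(−1) ≡ 19 (mod 39), t ≡ 19·28 ≡ 25 (mod 39). So x ≡ 26 + 37·25 = 951 (mod 1443).
Unique solution in [0, 1443): x = 951.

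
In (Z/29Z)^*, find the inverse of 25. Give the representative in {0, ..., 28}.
25^(−1) ≡ 7 (mod 29)

Apply the extended Euclidean algorithm to (29, 25), tracking rows (r, s, t) with s·29 + t·25 = r. Each division r_prev = q·r_cur + r_new produces the new row as (previous row) − q·(current row):
  row A: (29, 1, 0)   [1·29 + 0·25 = 29]
  row B: (25, 0, 1)   [0·29 + 1·25 = 25]
  29 = 1·25 + 4   → row C = row A − 1·row B = (4, 1, −1)   [check: 1·29 − 1·25 = 4]
  25 = 6·4 + 1   → row D = row B − 6·row C = (1, −6, 7)   [check: −6·29 + 7·25 = 1]
  4 = 4·1 + 0   → remainder 0, stop. gcd = 1 (last nonzero row D).
The gcd is 1, so 25 is invertible mod 29. The last nonzero row gives −6·29 + 7·25 = 1, so t = 7. So 25^(−1) ≡ 7 (mod 29). Verify: 25 · 7 = 175 ≡ 1 (mod 29). ✓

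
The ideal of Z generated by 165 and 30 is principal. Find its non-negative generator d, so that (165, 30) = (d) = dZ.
In the PID Z, (a, b) is generated by gcd(a, b). Compute gcd(165, 30) with the extended Euclidean algorithm, tracking rows (r, s, t) with s·165 + t·30 = r:
  row A: (165, 1, 0)   [1·165 + 0·30 = 165]
  row B: (30, 0, 1)   [0·165 + 1·30 = 30]
  165 = 5·30 + 15   → row C = row A − 5·row B = (15, 1, −5)   [check: 1·165 − 5·30 = 15]
  30 = 2·15 + 0   → remainder 0, stop. gcd = 15 (last nonzero row C).
So gcd(165, 30) = 15, with Bézout identity 1·165 − 5·30 = 15. Containment (⊇): the Bézout identity exhibits 15 as an element of (165, 30), giving (15) ⊆ (165, 30). Containment (⊆): since 15 | 165 and 15 | 30 (165 = 15·11, 30 = 15·2), every Z-linear combination of 165 and 30 is divisible by 15, so (165, 30) ⊆ (15). Therefore (165, 30) = (15), d = 15.

Final answer: (165, 30) = (15); d = 15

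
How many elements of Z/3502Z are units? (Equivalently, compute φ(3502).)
An element a ∈ Z/3502Z is a unit iff gcd(a, 3502) = 1, so the number of units is φ(3502). φ is multiplicative, with φ(p^e) = p^e − p^(e−1). Factorise 3502 = 2 · 17 · 103. Then
  φ(3502) = (2 − 1) · (17 − 1) · (103 − 1) = 1 · 16 · 102 = 1632.

Final answer: Z/3502Z has φ(3502) = 1632 units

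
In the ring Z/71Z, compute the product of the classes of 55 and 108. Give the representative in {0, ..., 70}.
47

Reduce the factors first: 108 ≡ 37 (mod 71), so 55 · 108 ≡ 55 · 37 (mod 71). 55 · 37 = 2035. Dividing by 71: 2035 = 28·71 + 47. So (55 · 108) mod 71 = 47.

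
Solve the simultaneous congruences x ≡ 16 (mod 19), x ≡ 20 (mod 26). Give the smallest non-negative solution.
x ≡ 358 (mod 494); the representative in [0, 494) is 358

The moduli 19, 26 are pairwise coprime, so by the CRT there is a unique solution mod 19·26 = 494.
Solve by successive substitution. Start with x ≡ 16 (mod 19).
  Combine with x ≡ 20 (mod 26): write x = 16 + 19·t and require 16 + 19·t ≡ 20 (mod 26), i.e. 19·t ≡ 20 − 16 ≡ 4 (mod 26). Since 19^(−1) ≡ 11 (mod 26), t ≡ 11·4 ≡ 18 (mod 26). So x ≡ 16 + 19·18 = 358 (mod 494).
Unique solution in [0, 494): x = 358.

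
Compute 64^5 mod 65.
64

Use repeated squaring. Binary(5) = 101. Walk through the bits of the exponent 5 left-to-right: at each bit after the leading one, square the running value, then multiply by 64 if the bit is 1 (always reducing mod 65):
  bit 1 = 1 (leading): start with 64.
  bit 2 = 0: square 64^2 = 4096 ≡ 1 (mod 65).
  bit 3 = 1: square 1^2 = 1; bit is 1, so multiply 1·64 = 64 (mod 65).
Final value: 64^5 ≡ 64 (mod 65).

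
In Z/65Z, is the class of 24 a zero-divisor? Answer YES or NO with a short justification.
gcd(24, 65) = 1, so 24 is a unit in Z/65Z (it has a multiplicative inverse). A unit cannot be a zero-divisor: if 24·b ≡ 0 then multiplying both sides by 24^(−1) gives b ≡ 0. So 24 is not a zero-divisor.

Final answer: NO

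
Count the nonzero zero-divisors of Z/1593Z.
In Z/1593Z each nonzero element is either a unit (gcd with 1593 is 1) or a zero-divisor (gcd > 1). The number of units is φ(1593): factorise 1593 = 3^3 · 59, so φ(1593) = (3^3 − 3^2) · (59 − 1) = 18 · 58 = 1044. The nonzero elements number 1593 − 1 = 1592. Hence the nonzero zero-divisors number 1592 − 1044 = 548.

Final answer: Z/1593Z has 548 nonzero zero-divisors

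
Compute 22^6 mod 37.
27

Use repeated squaring. Binary(6) = 110. Walk through the bits of the exponent 6 left-to-right: at each bit after the leading one, square the running value, then multiply by 22 if the bit is 1 (always reducing mod 37):
  bit 1 = 1 (leading): start with 22.
  bit 2 = 1: square 22^2 = 484 ≡ 3; bit is 1, so multiply 3·22 = 66 ≡ 29 (mod 37).
  bit 3 = 0: square 29^2 = 841 ≡ 27 (mod 37).
Final value: 22^6 ≡ 27 (mod 37).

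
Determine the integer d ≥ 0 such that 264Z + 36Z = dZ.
In the PID Z, (a, b) is generated by gcd(a, b). Compute gcd(264, 36) with the extended Euclidean algorithm, tracking rows (r, s, t) with s·264 + t·36 = r:
  row A: (264, 1, 0)   [1·264 + 0·36 = 264]
  row B: (36, 0, 1)   [0·264 + 1·36 = 36]
  264 = 7·36 + 12   → row C = row A − 7·row B = (12, 1, −7)   [check: 1·264 − 7·36 = 12]
  36 = 3·12 + 0   → remainder 0, stop. gcd = 12 (last nonzero row C).
So gcd(264, 36) = 12, with Bézout identity 1·264 − 7·36 = 12. Containment (⊇): the Bézout identity exhibits 12 as an element of (264, 36), giving (12) ⊆ (264, 36). Containment (⊆): since 12 | 264 and 12 | 36 (264 = 12·22, 36 = 12·3), every Z-linear combination of 264 and 36 is divisible by 12, so (264, 36) ⊆ (12). Therefore (264, 36) = (12), d = 12.

Final answer: (264, 36) = (12); d = 12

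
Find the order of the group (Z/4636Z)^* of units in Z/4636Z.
(Z/4636Z)^* consists of the classes a with gcd(a, 4636) = 1, so its order is φ(4636). φ is multiplicative, with φ(p^e) = p^e − p^(e−1). Factorise 4636 = 2^2 · 19 · 61. Then
  φ(4636) = (2^2 − 2^1) · (19 − 1) · (61 − 1) = 2 · 18 · 60 = 2160.
Thus |(Z/4636Z)^*| = 2160.

Final answer: |(Z/4636Z)^*| = 2160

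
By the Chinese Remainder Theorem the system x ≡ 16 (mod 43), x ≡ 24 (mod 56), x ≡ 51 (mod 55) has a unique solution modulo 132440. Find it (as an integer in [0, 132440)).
The moduli 43, 56, 55 are pairwise coprime, so by the CRT there is a unique solution mod 43·56·55 = 132440.
Solve by successive substitution. Start with x ≡ 16 (mod 43).
  Combine with x ≡ 24 (mod 56): write x = 16 + 43·t and require 16 + 43·t ≡ 24 (mod 56), i.e. 43·t ≡ 24 − 16 ≡ 8 (mod 56). Since 43^(−1) ≡ 43 (mod 56), t ≡ 43·8 ≡ 8 (mod 56). So x ≡ 16 + 43·8 = 360 (mod 2408).
  Combine with x ≡ 51 (mod 55): write x = 360 + 2408·t and require 360 + 2408·t ≡ 51 (mod 55), i.e. 2408·t ≡ 51 − 360 ≡ 21 (mod 55). Since 2408^(−1) ≡ 32 (mod 55) (2408 ≡ 43 (mod 55)), t ≡ 32·21 ≡ 12 (mod 55). So x ≡ 360 + 2408·12 = 29256 (mod 132440).
Unique solution in [0, 132440): x = 29256.

Final answer: x ≡ 29256 (mod 132440); the representative in [0, 132440) is 29256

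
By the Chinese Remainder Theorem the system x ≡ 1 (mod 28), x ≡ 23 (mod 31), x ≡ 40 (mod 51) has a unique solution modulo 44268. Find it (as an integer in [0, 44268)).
The moduli 28, 31, 51 are pairwise coprime, so by the CRT there is a unique solution mod 28·31·51 = 44268.
Solve by successive substitution. Start with x ≡ 1 (mod 28).
  Combine with x ≡ 23 (mod 31): write x = 1 + 28·t and require 1 + 28·t ≡ 23 (mod 31), i.e. 28·t ≡ 23 − 1 ≡ 22 (mod 31). Since 28^(−1) ≡ 10 (mod 31), t ≡ 10·22 ≡ 3 (mod 31). So x ≡ 1 + 28·3 = 85 (mod 868).
  Combine with x ≡ 40 (mod 51): write x = 85 + 868·t and require 85 + 868·t ≡ 40 (mod 51), i.e. 868·t ≡ 40 − 85 ≡ 6 (mod 51). Since 868^(−1) ≡ 1 (mod 51) (868 ≡ 1 (mod 51)), t ≡ 1·6 ≡ 6 (mod 51). So x ≡ 85 + 868·6 = 5293 (mod 44268).
Unique solution in [0, 44268): x = 5293.

Final answer: x ≡ 5293 (mod 44268); the representative in [0, 44268) is 5293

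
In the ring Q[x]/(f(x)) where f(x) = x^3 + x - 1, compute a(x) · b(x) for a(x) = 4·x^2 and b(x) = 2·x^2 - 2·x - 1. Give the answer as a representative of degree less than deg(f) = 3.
a · b ≡ -12·x^2 + 16·x - 8 (mod f(x))

First multiply in Q[x] without reducing: a · b = 8·x^4 - 8·x^3 - 4·x^2. Now divide by f(x) = x^3 + x - 1, eliminating the leading term at each step:
  leading term 8·x^4: subtract (8·x)·f(x) = 8·x^4 + 8·x^2 - 8·x, leaving -8·x^3 - 12·x^2 + 8·x
  leading term -8·x^3: subtract (-8)·f(x) = -8·x^3 - 8·x + 8, leaving -12·x^2 + 16·x - 8
The degree is now < 3, so this is the remainder. Hence a · b ≡ -12·x^2 + 16·x - 8 in Q[x]/(f).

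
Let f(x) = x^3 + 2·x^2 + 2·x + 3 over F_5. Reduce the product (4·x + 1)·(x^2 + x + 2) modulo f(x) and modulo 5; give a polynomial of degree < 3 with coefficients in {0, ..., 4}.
Multiply as integer polynomials: a · b = 4·x^3 + 5·x^2 + 9·x + 2. Reducing coefficients mod 5: a · b ≡ 4·x^3 + 4·x + 2. Now divide by f(x) = x^3 + 2·x^2 + 2·x + 3 in F_5[x], eliminating the leading term at each step:
  leading term 4·x^3: subtract (4)·f(x) = 4·x^3 + 3·x^2 + 3·x + 2, leaving 2·x^2 + x (coefficients mod 5)
The degree is now < 3, so this is the remainder. Hence a · b ≡ 2·x^2 + x in F_5[x]/(f).

Final answer: a · b ≡ 2·x^2 + x (mod f(x))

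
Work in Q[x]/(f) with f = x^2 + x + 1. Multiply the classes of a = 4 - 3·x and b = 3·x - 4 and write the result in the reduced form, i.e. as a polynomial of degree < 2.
First multiply in Q[x] without reducing: a · b = -9·x^2 + 24·x - 16. Now divide by f(x) = x^2 + x + 1, eliminating the leading term at each step:
  leading term -9·x^2: subtract (-9)·f(x) = -9·x^2 - 9·x - 9, leaving 33·x - 7
The degree is now < 2, so this is the remainder. Hence a · b ≡ 33·x - 7 in Q[x]/(f).

Final answer: a · b ≡ 33·x - 7 (mod f(x))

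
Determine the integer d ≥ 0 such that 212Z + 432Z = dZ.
In the PID Z, (a, b) is generated by gcd(a, b). Compute gcd(432, 212) with the extended Euclidean algorithm, tracking rows (r, s, t) with s·432 + t·212 = r:
  row A: (432, 1, 0)   [1·432 + 0·212 = 432]
  row B: (212, 0, 1)   [0·432 + 1·212 = 212]
  432 = 2·212 + 8   → row C = row A − 2·row B = (8, 1, −2)   [check: 1·432 − 2·212 = 8]
  212 = 26·8 + 4   → row D = row B − 26·row C = (4, −26, 53)   [check: −26·432 + 53·212 = 4]
  8 = 2·4 + 0   → remainder 0, stop. gcd = 4 (last nonzero row D).
So gcd(212, 432) = 4, with Bézout identity −26·432 + 53·212 = 4. Containment (⊇): the Bézout identity exhibits 4 as an element of (212, 432), giving (4) ⊆ (212, 432). Containment (⊆): since 4 | 212 and 4 | 432 (212 = 4·53, 432 = 4·108), every Z-linear combination of 212 and 432 is divisible by 4, so (212, 432) ⊆ (4). Therefore (212, 432) = (4), d = 4.

Final answer: (212, 432) = (4); d = 4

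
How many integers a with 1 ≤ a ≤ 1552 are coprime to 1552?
768

The number of a ∈ {1, ..., 1552} with gcd(a, 1552) = 1 is by definition Euler's totient φ(1552). φ is multiplicative, with φ(p^e) = p^e − p^(e−1). Factorise 1552 = 2^4 · 97. Then
  φ(1552) = (2^4 − 2^3) · (97 − 1) = 8 · 96 = 768.
So there are 768 such integers.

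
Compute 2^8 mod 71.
Use repeated squaring. Binary(8) = 1000. Walk through the bits of the exponent 8 left-to-right: at each bit after the leading one, square the running value, then multiply by 2 if the bit is 1 (always reducing mod 71):
  bit 1 = 1 (leading): start with 2.
  bit 2 = 0: square 2^2 = 4 (mod 71).
  bit 3 = 0: square 4^2 = 16 (mod 71).
  bit 4 = 0: square 16^2 = 256 ≡ 43 (mod 71).
Final value: 2^8 ≡ 43 (mod 71).

Final answer: 43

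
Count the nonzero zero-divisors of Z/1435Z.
In Z/1435Z each nonzero element is either a unit (gcd with 1435 is 1) or a zero-divisor (gcd > 1). The number of units is φ(1435): factorise 1435 = 5 · 7 · 41, so φ(1435) = (5 − 1) · (7 − 1) · (41 − 1) = 4 · 6 · 40 = 960. The nonzero elements number 1435 − 1 = 1434. Hence the nonzero zero-divisors number 1434 − 960 = 474.

Final answer: Z/1435Z has 474 nonzero zero-divisors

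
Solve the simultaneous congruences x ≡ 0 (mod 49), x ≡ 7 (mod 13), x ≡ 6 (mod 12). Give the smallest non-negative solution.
x ≡ 2646 (mod 7644); the representative in [0, 7644) is 2646

The moduli 49, 13, 12 are pairwise coprime, so by the CRT there is a unique solution mod 49·13·12 = 7644.
Solve by successive substitution. Start with x ≡ 0 (mod 49).
  Combine with x ≡ 7 (mod 13): write x = 49·t and require 49·t ≡ 7 (mod 13). Since 49^(−1) ≡ 4 (mod 13) (49 ≡ 10 (mod 13)), t ≡ 4·7 ≡ 2 (mod 13). So x ≡ 49·2 = 98 (mod 637).
  Combine with x ≡ 6 (mod 12): write x = 98 + 637·t and require 98 + 637·t ≡ 6 (mod 12), i.e. 637·t ≡ 6 − 98 ≡ 4 (mod 12). Since 637^(−1) ≡ 1 (mod 12) (637 ≡ 1 (mod 12)), t ≡ 1·4 ≡ 4 (mod 12). So x ≡ 98 + 637·4 = 2646 (mod 7644).
Unique solution in [0, 7644): x = 2646.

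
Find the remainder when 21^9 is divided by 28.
Use repeated squaring. Binary(9) = 1001. Walk through the bits of the exponent 9 left-to-right: at each bit after the leading one, square the running value, then multiply by 21 if the bit is 1 (always reducing mod 28):
  bit 1 = 1 (leading): start with 21.
  bit 2 = 0: square 21^2 = 441 ≡ 21 (mod 28).
  bit 3 = 0: square 21^2 = 441 ≡ 21 (mod 28).
  bit 4 = 1: square 21^2 = 441 ≡ 21; bit is 1, so multiply 21·21 = 441 ≡ 21 (mod 28).
Final value: 21^9 ≡ 21 (mod 28).

Final answer: 21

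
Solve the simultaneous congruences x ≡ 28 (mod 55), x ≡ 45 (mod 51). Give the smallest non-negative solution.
The moduli 55, 51 are pairwise coprime, so by the CRT there is a unique solution mod 55·51 = 2805.
Solve by successive substitution. Start with x ≡ 28 (mod 55).
  Combine with x ≡ 45 (mod 51): write x = 28 + 55·t and require 28 + 55·t ≡ 45 (mod 51), i.e. 55·t ≡ 45 − 28 ≡ 17 (mod 51). Since 55^(−1) ≡ 13 (mod 51) (55 ≡ 4 (mod 51)), t ≡ 13·17 ≡ 17 (mod 51). So x ≡ 28 + 55·17 = 963 (mod 2805).
Unique solution in [0, 2805): x = 963.

Final answer: x ≡ 963 (mod 2805); the representative in [0, 2805) is 963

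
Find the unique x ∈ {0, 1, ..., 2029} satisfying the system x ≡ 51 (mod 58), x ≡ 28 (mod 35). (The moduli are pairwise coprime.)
The moduli 58, 35 are pairwise coprime, so by the CRT there is a unique solution mod 58·35 = 2030.
Solve by successive substitution. Start with x ≡ 51 (mod 58).
  Combine with x ≡ 28 (mod 35): write x = 51 + 58·t and require 51 + 58·t ≡ 28 (mod 35), i.e. 58·t ≡ 28 − 51 ≡ 12 (mod 35). Since 58^(−1) ≡ 32 (mod 35) (58 ≡ 23 (mod 35)), t ≡ 32·12 ≡ 34 (mod 35). So x ≡ 51 + 58·34 = 2023 (mod 2030).
Unique solution in [0, 2030): x = 2023.

Final answer: x ≡ 2023 (mod 2030); the representative in [0, 2030) is 2023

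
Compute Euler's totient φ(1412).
φ is multiplicative, with φ(p^e) = p^e − p^(e−1). Factorise 1412 = 2^2 · 353. Then
  φ(1412) = (2^2 − 2^1) · (353 − 1) = 2 · 352 = 704.

Final answer: φ(1412) = 704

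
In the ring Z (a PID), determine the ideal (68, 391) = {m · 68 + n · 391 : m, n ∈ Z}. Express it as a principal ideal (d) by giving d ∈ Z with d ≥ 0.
In the PID Z, (a, b) is generated by gcd(a, b). Compute gcd(391, 68) with the extended Euclidean algorithm, tracking rows (r, s, t) with s·391 + t·68 = r:
  row A: (391, 1, 0)   [1·391 + 0·68 = 391]
  row B: (68, 0, 1)   [0·391 + 1·68 = 68]
  391 = 5·68 + 51   → row C = row A − 5·row B = (51, 1, −5)   [check: 1·391 − 5·68 = 51]
  68 = 1·51 + 17   → row D = row B − 1·row C = (17, −1, 6)   [check: −1·391 + 6·68 = 17]
  51 = 3·17 + 0   → remainder 0, stop. gcd = 17 (last nonzero row D).
So gcd(68, 391) = 17, with Bézout identity −1·391 + 6·68 = 17. Containment (⊇): the Bézout identity exhibits 17 as an element of (68, 391), giving (17) ⊆ (68, 391). Containment (⊆): since 17 | 68 and 17 | 391 (68 = 17·4, 391 = 17·23), every Z-linear combination of 68 and 391 is divisible by 17, so (68, 391) ⊆ (17). Therefore (68, 391) = (17), d = 17.

Final answer: (68, 391) = (17); d = 17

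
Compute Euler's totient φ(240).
φ(240) = 64

φ is multiplicative, with φ(p^e) = p^e − p^(e−1). Factorise 240 = 2^4 · 3 · 5. Then
  φ(240) = (2^4 − 2^3) · (3 − 1) · (5 − 1) = 8 · 2 · 4 = 64.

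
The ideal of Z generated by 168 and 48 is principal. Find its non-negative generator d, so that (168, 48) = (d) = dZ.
(168, 48) = (24); d = 24

In the PID Z, (a, b) is generated by gcd(a, b). Compute gcd(168, 48) with the extended Euclidean algorithm, tracking rows (r, s, t) with s·168 + t·48 = r:
  row A: (168, 1, 0)   [1·168 + 0·48 = 168]
  row B: (48, 0, 1)   [0·168 + 1·48 = 48]
  168 = 3·48 + 24   → row C = row A − 3·row B = (24, 1, −3)   [check: 1·168 − 3·48 = 24]
  48 = 2·24 + 0   → remainder 0, stop. gcd = 24 (last nonzero row C).
So gcd(168, 48) = 24, with Bézout identity 1·168 − 3·48 = 24. Containment (⊇): the Bézout identity exhibits 24 as an element of (168, 48), giving (24) ⊆ (168, 48). Containment (⊆): since 24 | 168 and 24 | 48 (168 = 24·7, 48 = 24·2), every Z-linear combination of 168 and 48 is divisible by 24, so (168, 48) ⊆ (24). Therefore (168, 48) = (24), d = 24.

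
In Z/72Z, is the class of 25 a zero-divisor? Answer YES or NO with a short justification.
NO

gcd(25, 72) = 1, so 25 is a unit in Z/72Z (it has a multiplicative inverse). A unit cannot be a zero-divisor: if 25·b ≡ 0 then multiplying both sides by 25^(−1) gives b ≡ 0. So 25 is not a zero-divisor.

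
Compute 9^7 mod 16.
Use repeated squaring. Binary(7) = 111. Walk through the bits of the exponent 7 left-to-right: at each bit after the leading one, square the running value, then multiply by 9 if the bit is 1 (always reducing mod 16):
  bit 1 = 1 (leading): start with 9.
  bit 2 = 1: square 9^2 = 81 ≡ 1; bit is 1, so multiply 1·9 = 9 (mod 16).
  bit 3 = 1: square 9^2 = 81 ≡ 1; bit is 1, so multiply 1·9 = 9 (mod 16).
Final value: 9^7 ≡ 9 (mod 16).

Final answer: 9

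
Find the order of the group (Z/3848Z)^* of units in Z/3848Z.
|(Z/3848Z)^*| = 1728

(Z/3848Z)^* consists of the classes a with gcd(a, 3848) = 1, so its order is φ(3848). φ is multiplicative, with φ(p^e) = p^e − p^(e−1). Factorise 3848 = 2^3 · 13 · 37. Then
  φ(3848) = (2^3 − 2^2) · (13 − 1) · (37 − 1) = 4 · 12 · 36 = 1728.
Thus |(Z/3848Z)^*| = 1728.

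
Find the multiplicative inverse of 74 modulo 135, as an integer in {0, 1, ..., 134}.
Apply the extended Euclidean algorithm to (135, 74), tracking rows (r, s, t) with s·135 + t·74 = r. Each division r_prev = q·r_cur + r_new produces the new row as (previous row) − q·(current row):
  row A: (135, 1, 0)   [1·135 + 0·74 = 135]
  row B: (74, 0, 1)   [0·135 + 1·74 = 74]
  135 = 1·74 + 61   → row C = row A − 1·row B = (61, 1, −1)   [check: 1·135 − 1·74 = 61]
  74 = 1·61 + 13   → row D = row B − 1·row C = (13, −1, 2)   [check: −1·135 + 2·74 = 13]
  61 = 4·13 + 9   → row E = row C − 4·row D = (9, 5, −9)   [check: 5·135 − 9·74 = 9]
  13 = 1·9 + 4   → row F = row D − 1·row E = (4, −6, 11)   [check: −6·135 + 11·74 = 4]
  9 = 2·4 + 1   → row G = row E − 2·row F = (1, 17, −31)   [check: 17·135 − 31·74 = 1]
  4 = 4·1 + 0   → remainder 0, stop. gcd = 1 (last nonzero row G).
The gcd is 1, so 74 is invertible mod 135. The last nonzero row gives 17·135 − 31·74 = 1, so t = −31. So 74^(−1) ≡ −31 ≡ 104 (mod 135). Verify: 74 · 104 = 7696 ≡ 1 (mod 135). ✓

Final answer: 74^(−1) ≡ 104 (mod 135)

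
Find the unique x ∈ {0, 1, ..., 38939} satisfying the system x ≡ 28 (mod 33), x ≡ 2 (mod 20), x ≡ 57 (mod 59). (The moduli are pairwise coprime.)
The moduli 33, 20, 59 are pairwise coprime, so by the CRT there is a unique solution mod 33·20·59 = 38940.
Solve by successive substitution. Start with x ≡ 28 (mod 33).
  Combine with x ≡ 2 (mod 20): write x = 28 + 33·t and require 28 + 33·t ≡ 2 (mod 20), i.e. 33·t ≡ 2 − 28 ≡ 14 (mod 20). Since 33^(−1) ≡ 17 (mod 20) (33 ≡ 13 (mod 20)), t ≡ 17·14 ≡ 18 (mod 20). So x ≡ 28 + 33·18 = 622 (mod 660).
  Combine with x ≡ 57 (mod 59): write x = 622 + 660·t and require 622 + 660·t ≡ 57 (mod 59), i.e. 660·t ≡ 57 − 622 ≡ 25 (mod 59). Since 660^(−1) ≡ 43 (mod 59) (660 ≡ 11 (mod 59)), t ≡ 43·25 ≡ 13 (mod 59). So x ≡ 622 + 660·13 = 9202 (mod 38940).
Unique solution in [0, 38940): x = 9202.

Final answer: x ≡ 9202 (mod 38940); the representative in [0, 38940) is 9202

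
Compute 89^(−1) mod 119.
Apply the extended Euclidean algorithm to (119, 89), tracking rows (r, s, t) with s·119 + t·89 = r. Each division r_prev = q·r_cur + r_new produces the new row as (previous row) − q·(current row):
  row A: (119, 1, 0)   [1·119 + 0·89 = 119]
  row B: (89, 0, 1)   [0·119 + 1·89 = 89]
  119 = 1·89 + 30   → row C = row A − 1·row B = (30, 1, −1)   [check: 1·119 − 1·89 = 30]
  89 = 2·30 + 29   → row D = row B − 2·row C = (29, −2, 3)   [check: −2·119 + 3·89 = 29]
  30 = 1·29 + 1   → row E = row C − 1·row D = (1, 3, −4)   [check: 3·119 − 4·89 = 1]
  29 = 29·1 + 0   → remainder 0, stop. gcd = 1 (last nonzero row E).
The gcd is 1, so 89 is invertible mod 119. The last nonzero row gives 3·119 − 4·89 = 1, so t = −4. So 89^(−1) ≡ −4 ≡ 115 (mod 119). Verify: 89 · 115 = 10235 ≡ 1 (mod 119). ✓

Final answer: 89^(−1) ≡ 115 (mod 119)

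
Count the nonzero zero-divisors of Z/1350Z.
Z/1350Z has 989 nonzero zero-divisors

In Z/1350Z each nonzero element is either a unit (gcd with 1350 is 1) or a zero-divisor (gcd > 1). The number of units is φ(1350): factorise 1350 = 2 · 3^3 · 5^2, so φ(1350) = (2 − 1) · (3^3 − 3^2) · (5^2 − 5^1) = 1 · 18 · 20 = 360. The nonzero elements number 1350 − 1 = 1349. Hence the nonzero zero-divisors number 1349 − 360 = 989.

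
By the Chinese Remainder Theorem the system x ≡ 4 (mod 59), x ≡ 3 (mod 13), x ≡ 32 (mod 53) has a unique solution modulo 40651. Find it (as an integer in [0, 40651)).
The moduli 59, 13, 53 are pairwise coprime, so by the CRT there is a unique solution mod 59·13·53 = 40651.
Solve by successive substitution. Start with x ≡ 4 (mod 59).
  Combine with x ≡ 3 (mod 13): write x = 4 + 59·t and require 4 + 59·t ≡ 3 (mod 13), i.e. 59·t ≡ 3 − 4 ≡ 12 (mod 13). Since 59^(−1) ≡ 2 (mod 13) (59 ≡ 7 (mod 13)), t ≡ 2·12 ≡ 11 (mod 13). So x ≡ 4 + 59·11 = 653 (mod 767).
  Combine with x ≡ 32 (mod 53): write x = 653 + 767·t and require 653 + 767·t ≡ 32 (mod 53), i.e. 767·t ≡ 32 − 653 ≡ 15 (mod 53). Since 767^(−1) ≡ 17 (mod 53) (767 ≡ 25 (mod 53)), t ≡ 17·15 ≡ 43 (mod 53). So x ≡ 653 + 767·43 = 33634 (mod 40651).
Unique solution in [0, 40651): x = 33634.

Final answer: x ≡ 33634 (mod 40651); the representative in [0, 40651) is 33634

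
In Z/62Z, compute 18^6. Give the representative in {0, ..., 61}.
16

Use repeated squaring. Binary(6) = 110. Walk through the bits of the exponent 6 left-to-right: at each bit after the leading one, square the running value, then multiply by 18 if the bit is 1 (always reducing mod 62):
  bit 1 = 1 (leading): start with 18.
  bit 2 = 1: square 18^2 = 324 ≡ 14; bit is 1, so multiply 14·18 = 252 ≡ 4 (mod 62).
  bit 3 = 0: square 4^2 = 16 (mod 62).
Final value: 18^6 ≡ 16 (mod 62).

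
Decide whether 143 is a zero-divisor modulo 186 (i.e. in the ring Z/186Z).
gcd(143, 186) = 1, so 143 is a unit in Z/186Z (it has a multiplicative inverse). A unit cannot be a zero-divisor: if 143·b ≡ 0 then multiplying both sides by 143^(−1) gives b ≡ 0. So 143 is not a zero-divisor.

Final answer: NO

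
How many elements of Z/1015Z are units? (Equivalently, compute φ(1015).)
Z/1015Z has φ(1015) = 672 units

An element a ∈ Z/1015Z is a unit iff gcd(a, 1015) = 1, so the number of units is φ(1015). φ is multiplicative, with φ(p^e) = p^e − p^(e−1). Factorise 1015 = 5 · 7 · 29. Then
  φ(1015) = (5 − 1) · (7 − 1) · (29 − 1) = 4 · 6 · 28 = 672.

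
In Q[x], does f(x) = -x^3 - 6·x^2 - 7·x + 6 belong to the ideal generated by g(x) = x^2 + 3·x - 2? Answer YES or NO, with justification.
In Q[x] the ideal (g) consists of all multiples of g, so f ∈ (g) iff g | f, i.e. iff the remainder of f on division by g is 0. Divide f by g (g is monic, so eliminate the leading term of the running remainder at each step):
  leading term -x^3: subtract (-x)·g(x) = -x^3 - 3·x^2 + 2·x, leaving -3·x^2 - 9·x + 6
  leading term -3·x^2: subtract (-3)·g(x) = -3·x^2 - 9·x + 6, leaving 0
The remainder is 0, so f(x) = g(x) · h(x) with h(x) = -x - 3. Hence g | f, i.e. f ∈ (g).

Final answer: YES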